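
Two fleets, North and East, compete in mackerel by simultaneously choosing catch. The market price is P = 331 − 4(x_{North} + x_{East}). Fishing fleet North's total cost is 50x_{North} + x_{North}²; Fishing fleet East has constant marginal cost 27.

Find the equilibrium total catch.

Fishing fleet North's profit: π = x_{North}(331 − 4(x_{North} + x_{East})) − 50x_{North} − x_{North}².
∂π/∂x_{North} = 281 − 10x_{North} − 4x_{East} = 0, so x_{North} = 28.1 − 0.4x_{East}.
For East: ∂π/∂x_{East} = 304 − 8x_{East} − 4x_{North} = 0 ⇒ x_{East} = 38 − 0.5x_{North}.
Substituting the second reaction function into the first: x_{North} = 28.1 − 0.4(38 − 0.5x_{North}), which gives 0.8x_{North} = 12.9 ⇒ x_{North} = 16.125.
Then x_{East} = 38 − 0.5·16.125 = 29.9375.
Total catch: 16.125 + 29.9375 = 46.0625.

46.0625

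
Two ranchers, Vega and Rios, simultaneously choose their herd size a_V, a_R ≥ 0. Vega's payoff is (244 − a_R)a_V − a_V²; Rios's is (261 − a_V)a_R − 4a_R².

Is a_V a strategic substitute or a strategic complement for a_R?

strategic substitutes

Expanding Vega's payoff: 244a_V − a_Ra_V − a_V².
∂π/∂a_V = 244 − a_R − 2a_V = 0, so a_V = 122 − 0.5a_R.
The best-response slope da_V/da_R = −0.5 < 0: the reaction function is downward-sloping, so the choices are strategic substitutes.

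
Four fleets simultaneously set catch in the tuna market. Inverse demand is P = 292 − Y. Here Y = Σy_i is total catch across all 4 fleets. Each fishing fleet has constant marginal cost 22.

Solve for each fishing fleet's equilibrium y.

54

A representative fishing fleet's profit is π_i = y_i(292 − Y) − 22y_i, with Y = y_i + Σ_{j≠i} y_j.
First-order condition: 270 − 2y_i − Σ_{j≠i} y_j = 0.
With identical fishing fleets, set every y_j = y: then 270 − 2y − 3y = 0, i.e. y = 270/5 = 54.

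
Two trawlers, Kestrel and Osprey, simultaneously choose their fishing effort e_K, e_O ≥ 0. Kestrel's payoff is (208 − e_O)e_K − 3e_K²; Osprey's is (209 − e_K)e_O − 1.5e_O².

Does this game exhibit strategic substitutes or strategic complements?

Expanding Kestrel's payoff: 208e_K − e_Oe_K − 3e_K².
∂π/∂e_K = 208 − e_O − 6e_K = 0, so e_K = 104/3 − (1/6)e_O.
The best-response slope de_K/de_O = −1/6 < 0: the reaction function is downward-sloping, so the choices are strategic substitutes.

strategic substitutes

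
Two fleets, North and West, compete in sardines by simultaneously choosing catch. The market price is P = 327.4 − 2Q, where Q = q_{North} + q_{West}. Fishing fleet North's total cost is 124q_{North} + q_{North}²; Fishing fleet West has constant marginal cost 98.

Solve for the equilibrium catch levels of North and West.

17.74, 48.48

Fishing fleet North's profit: π = q_{North}(327.4 − 2(q_{North} + q_{West})) − 124q_{North} − q_{North}².
∂π/∂q_{North} = 203.4 − 6q_{North} − 2q_{West} = 0, so q_{North} = 33.9 − (1/3)q_{West}.
For West: ∂π/∂q_{West} = 229.4 − 4q_{West} − 2q_{North} = 0 ⇒ q_{West} = 57.35 − 0.5q_{North}.
Plugging q_{West} into North's best response: q_{North} = 33.9 − (1/3)(57.35 − 0.5q_{North}) ⇒ (5/6)q_{North} = 887/60, so q_{North} = 17.74.
Then q_{West} = 57.35 − 0.5·17.74 = 48.48.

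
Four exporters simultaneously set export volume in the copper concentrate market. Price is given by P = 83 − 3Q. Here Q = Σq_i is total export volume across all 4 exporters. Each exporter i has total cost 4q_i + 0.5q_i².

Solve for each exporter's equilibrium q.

4.9375

A representative exporter's profit is π_i = q_i(83 − 3Q) − 4q_i − 0.5q_i², with Q = q_i + Σ_{j≠i} q_j.
First-order condition: 79 − 7q_i − 3Σ_{j≠i} q_j = 0.
With identical exporters, set every q_j = q: then 79 − 7q − 9q = 0, i.e. q = 79/16 = 4.9375.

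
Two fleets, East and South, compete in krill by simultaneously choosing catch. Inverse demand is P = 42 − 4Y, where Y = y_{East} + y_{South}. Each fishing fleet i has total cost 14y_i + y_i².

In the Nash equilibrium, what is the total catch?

Fishing fleet East's profit: π = y_{East}(42 − 4(y_{East} + y_{South})) − 14y_{East} − y_{East}².
∂π/∂y_{East} = 28 − 10y_{East} − 4y_{South} = 0, so y_{East} = 2.8 − 0.4y_{South}.
By symmetry y_{South} = y_{East}; substituting into the reaction function, 1.4y_{East} = 2.8 and y_{East} = 2.
Total catch: 2 + 2 = 4.

4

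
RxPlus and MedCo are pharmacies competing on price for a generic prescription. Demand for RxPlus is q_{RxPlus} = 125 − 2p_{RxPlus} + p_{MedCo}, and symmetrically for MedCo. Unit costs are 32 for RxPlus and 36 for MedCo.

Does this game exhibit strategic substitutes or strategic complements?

RxPlus's profit: π = (p_{RxPlus} − 32)(125 − 2p_{RxPlus} + p_{MedCo}).
∂π/∂p_{RxPlus} = 189 − 4p_{RxPlus} + p_{MedCo} = 0 ⇒ p_{RxPlus} = 47.25 + 0.25p_{MedCo}.
The best-response slope dp_{RxPlus}/dp_{MedCo} = 0.25 > 0: the reaction function is upward-sloping, so the choices are strategic complements.

strategic complements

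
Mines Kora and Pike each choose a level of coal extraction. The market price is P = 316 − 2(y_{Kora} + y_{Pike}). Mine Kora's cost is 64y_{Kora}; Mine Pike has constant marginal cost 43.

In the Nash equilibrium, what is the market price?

141

Mine Kora's profit: π = y_{Kora}(316 − 2(y_{Kora} + y_{Pike})) − 64y_{Kora}.
∂π/∂y_{Kora} = 252 − 4y_{Kora} − 2y_{Pike} = 0, so y_{Kora} = 63 − 0.5y_{Pike}.
By the same steps for Pike: y_{Pike} = 68.25 − 0.5y_{Kora}.
Plugging y_{Pike} into Kora's best response: y_{Kora} = 63 − 0.5(68.25 − 0.5y_{Kora}) ⇒ 0.75y_{Kora} = 28.875, so y_{Kora} = 38.5.
Then y_{Pike} = 68.25 − 0.5·38.5 = 49.
Equilibrium price: P = 316 − 2·87.5 = 141.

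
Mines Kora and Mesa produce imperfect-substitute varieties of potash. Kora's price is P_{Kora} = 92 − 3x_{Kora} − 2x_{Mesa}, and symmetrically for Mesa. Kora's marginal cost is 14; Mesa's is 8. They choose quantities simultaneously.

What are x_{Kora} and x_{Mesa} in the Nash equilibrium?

9.375, 10.875

Mine Kora's profit: π = x_{Kora}(92 − 3x_{Kora} − 2x_{Mesa}) − 14x_{Kora}.
∂π/∂x_{Kora} = 78 − 6x_{Kora} − 2x_{Mesa} = 0 ⇒ x_{Kora} = 13 − (1/3)x_{Mesa}.
Similarly x_{Mesa} = 14 − (1/3)x_{Kora}.
Plugging x_{Mesa} into Kora's best response: x_{Kora} = 13 − (1/3)(14 − (1/3)x_{Kora}) ⇒ (8/9)x_{Kora} = 25/3, so x_{Kora} = 9.375.
Then x_{Mesa} = 14 − (1/3)·9.375 = 10.875.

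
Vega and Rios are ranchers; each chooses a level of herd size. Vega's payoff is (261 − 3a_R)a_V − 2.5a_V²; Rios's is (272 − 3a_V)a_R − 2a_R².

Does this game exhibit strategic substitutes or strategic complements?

strategic substitutes

Expanding Vega's payoff: 261a_V − 3a_Ra_V − 2.5a_V².
∂π/∂a_V = 261 − 3a_R − 5a_V = 0, so a_V = 52.2 − 0.6a_R.
The best-response slope da_V/da_R = −0.6 < 0: the reaction function is downward-sloping, so the choices are strategic substitutes.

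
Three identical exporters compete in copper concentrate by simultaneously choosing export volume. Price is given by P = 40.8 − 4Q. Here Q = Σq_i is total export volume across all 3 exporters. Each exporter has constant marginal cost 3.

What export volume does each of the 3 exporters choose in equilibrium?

A representative exporter's profit is π_i = q_i(40.8 − 4Q) − 3q_i, with Q = q_i + Σ_{j≠i} q_j.
First-order condition: 37.8 − 8q_i − 4Σ_{j≠i} q_j = 0.
In a symmetric equilibrium every exporter chooses the same q, so Σ_{j≠i} q_j = 2q. The condition becomes 37.8 − 16q = 0, giving q = 37.8/16 = 2.3625.

2.3625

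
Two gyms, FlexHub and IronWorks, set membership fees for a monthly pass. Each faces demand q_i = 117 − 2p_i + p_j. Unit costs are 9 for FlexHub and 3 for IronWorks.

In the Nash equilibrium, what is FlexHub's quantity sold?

FlexHub's profit: π = (p_{FlexHub} − 9)(117 − 2p_{FlexHub} + p_{IronWorks}).
∂π/∂p_{FlexHub} = 135 − 4p_{FlexHub} + p_{IronWorks} = 0 ⇒ p_{FlexHub} = 33.75 + 0.25p_{IronWorks}.
Similarly p_{IronWorks} = 30.75 + 0.25p_{FlexHub}.
Substituting the second reaction function into the first: p_{FlexHub} = 33.75 + 0.25(30.75 + 0.25p_{FlexHub}), which gives 0.9375p_{FlexHub} = 41.4375 ⇒ p_{FlexHub} = 44.2.
Then p_{IronWorks} = 30.75 + 0.25·44.2 = 41.8.
q_{FlexHub} = 117 − 2·44.2 + 41.8 = 70.4.

70.4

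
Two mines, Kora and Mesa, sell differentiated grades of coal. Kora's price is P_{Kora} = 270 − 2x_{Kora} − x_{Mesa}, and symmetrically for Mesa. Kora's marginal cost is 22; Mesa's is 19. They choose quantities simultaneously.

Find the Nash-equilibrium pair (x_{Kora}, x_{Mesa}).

49.4, 50.4

Mine Kora's profit: π = x_{Kora}(270 − 2x_{Kora} − x_{Mesa}) − 22x_{Kora}.
∂π/∂x_{Kora} = 248 − 4x_{Kora} − x_{Mesa} = 0 ⇒ x_{Kora} = 62 − 0.25x_{Mesa}.
Similarly x_{Mesa} = 62.75 − 0.25x_{Kora}.
Plugging x_{Mesa} into Kora's best response: x_{Kora} = 62 − 0.25(62.75 − 0.25x_{Kora}) ⇒ 0.9375x_{Kora} = 46.3125, so x_{Kora} = 49.4.
Then x_{Mesa} = 62.75 − 0.25·49.4 = 50.4.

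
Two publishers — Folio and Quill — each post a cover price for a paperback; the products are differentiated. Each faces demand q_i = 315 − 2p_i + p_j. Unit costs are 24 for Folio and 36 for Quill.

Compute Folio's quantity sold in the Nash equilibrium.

Folio's profit: π = (p_{Folio} − 24)(315 − 2p_{Folio} + p_{Quill}).
∂π/∂p_{Folio} = 363 − 4p_{Folio} + p_{Quill} = 0 ⇒ p_{Folio} = 90.75 + 0.25p_{Quill}.
Similarly p_{Quill} = 96.75 + 0.25p_{Folio}.
Substituting the second reaction function into the first: p_{Folio} = 90.75 + 0.25(96.75 + 0.25p_{Folio}), which gives 0.9375p_{Folio} = 114.9375 ⇒ p_{Folio} = 122.6.
Then p_{Quill} = 96.75 + 0.25·122.6 = 127.4.
q_{Folio} = 315 − 2·122.6 + 127.4 = 197.2.

197.2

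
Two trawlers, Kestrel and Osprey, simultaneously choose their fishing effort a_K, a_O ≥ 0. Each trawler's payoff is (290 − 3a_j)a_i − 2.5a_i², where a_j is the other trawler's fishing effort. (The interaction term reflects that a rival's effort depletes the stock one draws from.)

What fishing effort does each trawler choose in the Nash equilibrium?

36.25

Kestrel's payoff is (290 − 3a_O)a_K − 2.5a_K².
∂π/∂a_K = 290 − 3a_O − 5a_K = 0, so a_K = 58 − 0.6a_O.
By symmetry a_O = a_K; substituting into the reaction function, 1.6a_K = 58 and a_K = 36.25.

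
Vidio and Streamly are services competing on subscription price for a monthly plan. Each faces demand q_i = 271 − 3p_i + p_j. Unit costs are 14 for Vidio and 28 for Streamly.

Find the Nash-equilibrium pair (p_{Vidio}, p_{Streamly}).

Vidio's profit: π = (p_{Vidio} − 14)(271 − 3p_{Vidio} + p_{Streamly}).
∂π/∂p_{Vidio} = 313 − 6p_{Vidio} + p_{Streamly} = 0 ⇒ p_{Vidio} = 313/6 + (1/6)p_{Streamly}.
Similarly p_{Streamly} = 355/6 + (1/6)p_{Vidio}.
Plugging p_{Streamly} into Vidio's best response: p_{Vidio} = 313/6 + (1/6)(355/6 + (1/6)p_{Vidio}) ⇒ (35/36)p_{Vidio} = 2233/36, so p_{Vidio} = 63.8.
Then p_{Streamly} = 355/6 + (1/6)·63.8 = 69.8.

63.8, 69.8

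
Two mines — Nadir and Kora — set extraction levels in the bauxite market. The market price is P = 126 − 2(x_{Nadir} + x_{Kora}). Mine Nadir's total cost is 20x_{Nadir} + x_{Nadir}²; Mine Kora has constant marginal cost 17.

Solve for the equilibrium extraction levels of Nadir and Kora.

Mine Nadir's profit: π = x_{Nadir}(126 − 2(x_{Nadir} + x_{Kora})) − 20x_{Nadir} − x_{Nadir}².
∂π/∂x_{Nadir} = 106 − 6x_{Nadir} − 2x_{Kora} = 0, so x_{Nadir} = 53/3 − (1/3)x_{Kora}.
For Kora: ∂π/∂x_{Kora} = 109 − 4x_{Kora} − 2x_{Nadir} = 0 ⇒ x_{Kora} = 27.25 − 0.5x_{Nadir}.
Plugging x_{Kora} into Nadir's best response: x_{Nadir} = 53/3 − (1/3)(27.25 − 0.5x_{Nadir}) ⇒ (5/6)x_{Nadir} = 103/12, so x_{Nadir} = 10.3.
Then x_{Kora} = 27.25 − 0.5·10.3 = 22.1.

10.3, 22.1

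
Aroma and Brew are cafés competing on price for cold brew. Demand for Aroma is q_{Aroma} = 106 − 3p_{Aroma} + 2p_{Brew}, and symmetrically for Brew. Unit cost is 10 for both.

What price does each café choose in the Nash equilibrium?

Aroma's profit: π = (p_{Aroma} − 10)(106 − 3p_{Aroma} + 2p_{Brew}).
∂π/∂p_{Aroma} = 136 − 6p_{Aroma} + 2p_{Brew} = 0 ⇒ p_{Aroma} = 68/3 + (1/3)p_{Brew}.
The game is symmetric, so in equilibrium p_{Brew} = p_{Aroma}: the reaction function gives (2/3)p_{Aroma} = 68/3, hence p_{Aroma} = 34.

34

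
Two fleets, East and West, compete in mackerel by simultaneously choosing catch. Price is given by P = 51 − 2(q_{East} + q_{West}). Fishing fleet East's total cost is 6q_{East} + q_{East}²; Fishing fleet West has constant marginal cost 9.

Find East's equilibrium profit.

Fishing fleet East's profit: π = q_{East}(51 − 2(q_{East} + q_{West})) − 6q_{East} − q_{East}².
∂π/∂q_{East} = 45 − 6q_{East} − 2q_{West} = 0, so q_{East} = 7.5 − (1/3)q_{West}.
For West: ∂π/∂q_{West} = 42 − 4q_{West} − 2q_{East} = 0 ⇒ q_{West} = 10.5 − 0.5q_{East}.
Plugging q_{West} into East's best response: q_{East} = 7.5 − (1/3)(10.5 − 0.5q_{East}) ⇒ (5/6)q_{East} = 4, so q_{East} = 4.8.
Then q_{West} = 10.5 − 0.5·4.8 = 8.1.
Price P = 51 − 2·12.9 = 25.2.
East's profit: (25.2 − 6)·4.8 − (4.8)² = 69.12.

69.12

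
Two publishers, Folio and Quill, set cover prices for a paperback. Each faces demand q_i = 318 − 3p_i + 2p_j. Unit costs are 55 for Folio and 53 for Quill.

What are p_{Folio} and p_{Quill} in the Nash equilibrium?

Folio's profit: π = (p_{Folio} − 55)(318 − 3p_{Folio} + 2p_{Quill}).
∂π/∂p_{Folio} = 483 − 6p_{Folio} + 2p_{Quill} = 0 ⇒ p_{Folio} = 80.5 + (1/3)p_{Quill}.
Similarly p_{Quill} = 79.5 + (1/3)p_{Folio}.
Solving the two reaction functions simultaneously: (1 − (1/3)(1/3))p_{Folio} = 80.5 + (1/3)·79.5, so (8/9)p_{Folio} = 107 and p_{Folio} = 120.375.
Then p_{Quill} = 79.5 + (1/3)·120.375 = 119.625.

120.375, 119.625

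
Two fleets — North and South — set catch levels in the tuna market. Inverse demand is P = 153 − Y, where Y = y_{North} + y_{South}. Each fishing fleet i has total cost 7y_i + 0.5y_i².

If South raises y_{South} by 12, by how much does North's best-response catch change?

-4

Fishing fleet North's profit: π = y_{North}(153 − (y_{North} + y_{South})) − 7y_{North} − 0.5y_{North}².
∂π/∂y_{North} = 146 − 3y_{North} − y_{South} = 0, so y_{North} = 146/3 − (1/3)y_{South}.
The reaction-function slope is −1/3, so a 12-unit rise in y_{South} moves y_{North} by −1/3 × 12 = −4. North's best response falls — the actions are strategic substitutes.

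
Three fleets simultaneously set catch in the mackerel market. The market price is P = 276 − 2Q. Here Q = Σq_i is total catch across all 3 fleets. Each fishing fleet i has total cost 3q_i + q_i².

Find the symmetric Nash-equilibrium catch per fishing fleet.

A representative fishing fleet's profit is π_i = q_i(276 − 2Q) − 3q_i − q_i², with Q = q_i + Σ_{j≠i} q_j.
First-order condition: 273 − 6q_i − 2Σ_{j≠i} q_j = 0.
Imposing symmetry (q_j = q for all j) turns Σ_{j≠i} q_j into 2q, so 273 = 10q and q = 27.3.

27.3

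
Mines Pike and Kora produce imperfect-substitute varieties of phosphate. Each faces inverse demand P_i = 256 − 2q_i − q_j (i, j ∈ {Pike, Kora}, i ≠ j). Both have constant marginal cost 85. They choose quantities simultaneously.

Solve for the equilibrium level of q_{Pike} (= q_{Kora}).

34.2

Mine Pike's profit: π = q_{Pike}(256 − 2q_{Pike} − q_{Kora}) − 85q_{Pike}.
∂π/∂q_{Pike} = 171 − 4q_{Pike} − q_{Kora} = 0 ⇒ q_{Pike} = 42.75 − 0.25q_{Kora}.
Setting q_{Pike} = q_{Kora} in the reaction function: q_{Pike} = 42.75 − 0.25q_{Pike}, so q_{Pike} = 42.75 / 1.25 = 34.2.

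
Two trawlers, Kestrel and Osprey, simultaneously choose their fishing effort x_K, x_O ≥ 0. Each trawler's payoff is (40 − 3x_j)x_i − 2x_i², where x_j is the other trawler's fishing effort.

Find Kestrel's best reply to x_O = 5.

Kestrel's payoff is (40 − 3x_O)x_K − 2x_K².
∂π/∂x_K = 40 − 3x_O − 4x_K = 0, so x_K = 10 − 0.75x_O.
At x_O = 5: x_K = 10 − 0.75·5 = 6.25.

6.25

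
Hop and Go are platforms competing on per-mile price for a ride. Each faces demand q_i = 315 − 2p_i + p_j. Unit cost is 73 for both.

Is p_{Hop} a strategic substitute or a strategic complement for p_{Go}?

strategic complements

Hop's profit: π = (p_{Hop} − 73)(315 − 2p_{Hop} + p_{Go}).
∂π/∂p_{Hop} = 461 − 4p_{Hop} + p_{Go} = 0 ⇒ p_{Hop} = 115.25 + 0.25p_{Go}.
The best-response slope dp_{Hop}/dp_{Go} = 0.25 > 0: the reaction function is upward-sloping, so the choices are strategic complements.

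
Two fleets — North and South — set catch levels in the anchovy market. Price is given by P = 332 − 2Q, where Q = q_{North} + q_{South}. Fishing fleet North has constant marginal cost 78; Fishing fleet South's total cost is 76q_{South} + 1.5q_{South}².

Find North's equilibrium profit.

Fishing fleet North's profit: π = q_{North}(332 − 2(q_{North} + q_{South})) − 78q_{North}.
∂π/∂q_{North} = 254 − 4q_{North} − 2q_{South} = 0, so q_{North} = 63.5 − 0.5q_{South}.
For South: ∂π/∂q_{South} = 256 − 7q_{South} − 2q_{North} = 0 ⇒ q_{South} = 256/7 − (2/7)q_{North}.
Solving the two reaction functions simultaneously: (1 − (−0.5)(−2/7))q_{North} = 63.5 − 0.5·(256/7), so (6/7)q_{North} = 633/14 and q_{North} = 52.75.
Then q_{South} = 256/7 − (2/7)·52.75 = 21.5.
Price P = 332 − 2·74.25 = 183.5.
North's profit: (183.5 − 78)·52.75 = 5565.125.

5565.125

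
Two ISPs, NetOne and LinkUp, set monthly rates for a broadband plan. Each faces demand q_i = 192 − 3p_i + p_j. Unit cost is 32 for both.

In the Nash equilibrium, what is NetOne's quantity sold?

NetOne's profit: π = (p_{NetOne} − 32)(192 − 3p_{NetOne} + p_{LinkUp}).
∂π/∂p_{NetOne} = 288 − 6p_{NetOne} + p_{LinkUp} = 0 ⇒ p_{NetOne} = 48 + (1/6)p_{LinkUp}.
The game is symmetric, so in equilibrium p_{LinkUp} = p_{NetOne}: the reaction function gives (5/6)p_{NetOne} = 48, hence p_{NetOne} = 57.6.
q_{NetOne} = 192 − 3·57.6 + 57.6 = 76.8.

76.8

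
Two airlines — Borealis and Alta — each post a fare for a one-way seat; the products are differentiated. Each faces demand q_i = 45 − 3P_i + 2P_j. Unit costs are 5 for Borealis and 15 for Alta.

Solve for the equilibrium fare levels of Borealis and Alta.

16.875, 20.625

Borealis's profit: π = (P_{Borealis} − 5)(45 − 3P_{Borealis} + 2P_{Alta}).
∂π/∂P_{Borealis} = 60 − 6P_{Borealis} + 2P_{Alta} = 0 ⇒ P_{Borealis} = 10 + (1/3)P_{Alta}.
Similarly P_{Alta} = 15 + (1/3)P_{Borealis}.
Substituting the second reaction function into the first: P_{Borealis} = 10 + (1/3)(15 + (1/3)P_{Borealis}), which gives (8/9)P_{Borealis} = 15 ⇒ P_{Borealis} = 16.875.
Then P_{Alta} = 15 + (1/3)·16.875 = 20.625.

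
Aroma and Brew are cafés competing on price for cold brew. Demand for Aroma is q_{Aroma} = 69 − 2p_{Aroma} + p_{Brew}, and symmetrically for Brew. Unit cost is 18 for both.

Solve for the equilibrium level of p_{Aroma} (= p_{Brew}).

35

Aroma's profit: π = (p_{Aroma} − 18)(69 − 2p_{Aroma} + p_{Brew}).
∂π/∂p_{Aroma} = 105 − 4p_{Aroma} + p_{Brew} = 0 ⇒ p_{Aroma} = 26.25 + 0.25p_{Brew}.
Setting p_{Aroma} = p_{Brew} in the reaction function: p_{Aroma} = 26.25 + 0.25p_{Aroma}, so p_{Aroma} = 26.25 / 0.75 = 35.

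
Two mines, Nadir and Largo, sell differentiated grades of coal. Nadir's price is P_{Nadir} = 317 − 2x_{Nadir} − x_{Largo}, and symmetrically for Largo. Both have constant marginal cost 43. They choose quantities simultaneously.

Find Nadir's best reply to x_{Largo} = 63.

52.75

Mine Nadir's profit: π = x_{Nadir}(317 − 2x_{Nadir} − x_{Largo}) − 43x_{Nadir}.
∂π/∂x_{Nadir} = 274 − 4x_{Nadir} − x_{Largo} = 0 ⇒ x_{Nadir} = 68.5 − 0.25x_{Largo}.
At x_{Largo} = 63: x_{Nadir} = 68.5 − 0.25·63 = 52.75.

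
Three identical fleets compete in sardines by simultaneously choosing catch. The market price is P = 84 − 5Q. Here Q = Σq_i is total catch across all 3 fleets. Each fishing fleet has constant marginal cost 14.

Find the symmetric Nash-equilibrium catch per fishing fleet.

3.5

A representative fishing fleet's profit is π_i = q_i(84 − 5Q) − 14q_i, with Q = q_i + Σ_{j≠i} q_j.
First-order condition: 70 − 10q_i − 5Σ_{j≠i} q_j = 0.
Imposing symmetry (q_j = q for all j) turns Σ_{j≠i} q_j into 2q, so 70 = 20q and q = 3.5.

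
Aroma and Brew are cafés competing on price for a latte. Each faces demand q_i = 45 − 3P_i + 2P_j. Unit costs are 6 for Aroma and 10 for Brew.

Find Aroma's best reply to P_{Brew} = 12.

Aroma's profit: π = (P_{Aroma} − 6)(45 − 3P_{Aroma} + 2P_{Brew}).
∂π/∂P_{Aroma} = 63 − 6P_{Aroma} + 2P_{Brew} = 0 ⇒ P_{Aroma} = 10.5 + (1/3)P_{Brew}.
At P_{Brew} = 12: P_{Aroma} = 10.5 + (1/3)·12 = 14.5.

14.5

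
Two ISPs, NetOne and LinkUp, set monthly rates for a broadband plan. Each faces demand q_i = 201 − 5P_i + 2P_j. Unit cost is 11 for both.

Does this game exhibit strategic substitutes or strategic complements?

strategic complements

NetOne's profit: π = (P_{NetOne} − 11)(201 − 5P_{NetOne} + 2P_{LinkUp}).
∂π/∂P_{NetOne} = 256 − 10P_{NetOne} + 2P_{LinkUp} = 0 ⇒ P_{NetOne} = 25.6 + 0.2P_{LinkUp}.
The best-response slope dP_{NetOne}/dP_{LinkUp} = 0.2 > 0: the reaction function is upward-sloping, so the choices are strategic complements.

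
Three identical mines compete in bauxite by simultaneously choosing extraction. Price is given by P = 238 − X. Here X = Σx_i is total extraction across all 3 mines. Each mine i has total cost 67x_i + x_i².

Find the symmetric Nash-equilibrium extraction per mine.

28.5

A representative mine's profit is π_i = x_i(238 − X) − 67x_i − x_i², with X = x_i + Σ_{j≠i} x_j.
First-order condition: 171 − 4x_i − Σ_{j≠i} x_j = 0.
In a symmetric equilibrium every mine chooses the same x, so Σ_{j≠i} x_j = 2x. The condition becomes 171 − 6x = 0, giving x = 171/6 = 28.5.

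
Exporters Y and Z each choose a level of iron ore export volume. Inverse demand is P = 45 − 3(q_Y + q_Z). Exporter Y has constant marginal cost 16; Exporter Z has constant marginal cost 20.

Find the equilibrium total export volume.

6

Exporter Y's profit: π = q_Y(45 − 3(q_Y + q_Z)) − 16q_Y.
∂π/∂q_Y = 29 − 6q_Y − 3q_Z = 0, so q_Y = 29/6 − 0.5q_Z.
By the same steps for Z: q_Z = 25/6 − 0.5q_Y.
Solving the two reaction functions simultaneously: (1 − (−0.5)(−0.5))q_Y = 29/6 − 0.5·(25/6), so 0.75q_Y = 2.75 and q_Y = 11/3.
Then q_Z = 25/6 − 0.5·(11/3) = 7/3.
Total export volume: 11/3 + 7/3 = 6.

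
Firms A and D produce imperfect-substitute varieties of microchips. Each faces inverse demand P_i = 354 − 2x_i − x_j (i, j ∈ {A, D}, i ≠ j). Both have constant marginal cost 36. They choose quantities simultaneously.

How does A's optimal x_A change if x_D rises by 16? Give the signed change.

Firm A's profit: π = x_A(354 − 2x_A − x_D) − 36x_A.
∂π/∂x_A = 318 − 4x_A − x_D = 0 ⇒ x_A = 79.5 − 0.25x_D.
The reaction-function slope is −0.25, so a 16-unit rise in x_D moves x_A by −0.25 × 16 = −4. A's best response falls — the actions are strategic substitutes.

-4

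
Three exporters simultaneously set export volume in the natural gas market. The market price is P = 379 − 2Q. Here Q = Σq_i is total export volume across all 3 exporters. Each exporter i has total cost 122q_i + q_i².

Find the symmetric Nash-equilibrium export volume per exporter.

A representative exporter's profit is π_i = q_i(379 − 2Q) − 122q_i − q_i², with Q = q_i + Σ_{j≠i} q_j.
First-order condition: 257 − 6q_i − 2Σ_{j≠i} q_j = 0.
In a symmetric equilibrium every exporter chooses the same q, so Σ_{j≠i} q_j = 2q. The condition becomes 257 − 10q = 0, giving q = 257/10 = 25.7.

25.7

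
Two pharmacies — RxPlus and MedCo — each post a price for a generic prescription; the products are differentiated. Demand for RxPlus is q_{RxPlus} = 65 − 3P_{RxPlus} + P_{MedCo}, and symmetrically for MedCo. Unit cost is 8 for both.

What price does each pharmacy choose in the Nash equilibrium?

17.8

RxPlus's profit: π = (P_{RxPlus} − 8)(65 − 3P_{RxPlus} + P_{MedCo}).
∂π/∂P_{RxPlus} = 89 − 6P_{RxPlus} + P_{MedCo} = 0 ⇒ P_{RxPlus} = 89/6 + (1/6)P_{MedCo}.
By symmetry P_{MedCo} = P_{RxPlus}; substituting into the reaction function, (5/6)P_{RxPlus} = 89/6 and P_{RxPlus} = 17.8.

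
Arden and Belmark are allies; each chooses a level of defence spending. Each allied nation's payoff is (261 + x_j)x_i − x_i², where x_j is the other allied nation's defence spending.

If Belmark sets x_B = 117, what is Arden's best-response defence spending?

189

Arden's payoff is (261 + x_B)x_A − x_A².
∂π/∂x_A = 261 + x_B − 2x_A = 0, so x_A = 130.5 + 0.5x_B.
At x_B = 117: x_A = 130.5 + 0.5·117 = 189.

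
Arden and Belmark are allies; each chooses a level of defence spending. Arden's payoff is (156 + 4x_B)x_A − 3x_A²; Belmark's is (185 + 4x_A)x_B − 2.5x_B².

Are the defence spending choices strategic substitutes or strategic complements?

Expanding Arden's payoff: 156x_A + 4x_Bx_A − 3x_A².
∂π/∂x_A = 156 + 4x_B − 6x_A = 0, so x_A = 26 + (2/3)x_B.
The best-response slope dx_A/dx_B = 2/3 > 0: the reaction function is upward-sloping, so the choices are strategic complements.

strategic complements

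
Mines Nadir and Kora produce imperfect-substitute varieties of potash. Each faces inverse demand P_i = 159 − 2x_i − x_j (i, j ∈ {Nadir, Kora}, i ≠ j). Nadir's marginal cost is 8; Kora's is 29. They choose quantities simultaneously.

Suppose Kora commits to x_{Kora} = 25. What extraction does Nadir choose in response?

31.5

Mine Nadir's profit: π = x_{Nadir}(159 − 2x_{Nadir} − x_{Kora}) − 8x_{Nadir}.
∂π/∂x_{Nadir} = 151 − 4x_{Nadir} − x_{Kora} = 0 ⇒ x_{Nadir} = 37.75 − 0.25x_{Kora}.
At x_{Kora} = 25: x_{Nadir} = 37.75 − 0.25·25 = 31.5.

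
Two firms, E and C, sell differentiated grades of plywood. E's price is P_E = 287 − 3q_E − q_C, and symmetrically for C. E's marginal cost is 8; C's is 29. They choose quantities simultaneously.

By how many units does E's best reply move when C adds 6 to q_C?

Firm E's profit: π = q_E(287 − 3q_E − q_C) − 8q_E.
∂π/∂q_E = 279 − 6q_E − q_C = 0 ⇒ q_E = 46.5 − (1/6)q_C.
The reaction-function slope is −1/6, so a 6-unit rise in q_C moves q_E by −1/6 × 6 = −1. E's best response falls — the actions are strategic substitutes.

-1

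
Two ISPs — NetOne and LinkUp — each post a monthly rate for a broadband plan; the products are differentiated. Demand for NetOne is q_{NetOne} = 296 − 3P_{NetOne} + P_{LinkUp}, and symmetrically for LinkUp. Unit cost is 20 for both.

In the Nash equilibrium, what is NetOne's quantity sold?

NetOne's profit: π = (P_{NetOne} − 20)(296 − 3P_{NetOne} + P_{LinkUp}).
∂π/∂P_{NetOne} = 356 − 6P_{NetOne} + P_{LinkUp} = 0 ⇒ P_{NetOne} = 178/3 + (1/6)P_{LinkUp}.
Setting P_{NetOne} = P_{LinkUp} in the reaction function: P_{NetOne} = 178/3 + (1/6)P_{NetOne}, so P_{NetOne} = (178/3) / (5/6) = 71.2.
q_{NetOne} = 296 − 3·71.2 + 71.2 = 153.6.

153.6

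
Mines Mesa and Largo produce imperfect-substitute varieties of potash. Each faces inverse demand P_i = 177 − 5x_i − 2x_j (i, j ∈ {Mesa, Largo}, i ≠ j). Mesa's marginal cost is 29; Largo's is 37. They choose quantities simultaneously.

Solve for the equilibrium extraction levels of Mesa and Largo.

12.5, 11.5

Mine Mesa's profit: π = x_{Mesa}(177 − 5x_{Mesa} − 2x_{Largo}) − 29x_{Mesa}.
∂π/∂x_{Mesa} = 148 − 10x_{Mesa} − 2x_{Largo} = 0 ⇒ x_{Mesa} = 14.8 − 0.2x_{Largo}.
Similarly x_{Largo} = 14 − 0.2x_{Mesa}.
Substituting the second reaction function into the first: x_{Mesa} = 14.8 − 0.2(14 − 0.2x_{Mesa}), which gives 0.96x_{Mesa} = 12 ⇒ x_{Mesa} = 12.5.
Then x_{Largo} = 14 − 0.2·12.5 = 11.5.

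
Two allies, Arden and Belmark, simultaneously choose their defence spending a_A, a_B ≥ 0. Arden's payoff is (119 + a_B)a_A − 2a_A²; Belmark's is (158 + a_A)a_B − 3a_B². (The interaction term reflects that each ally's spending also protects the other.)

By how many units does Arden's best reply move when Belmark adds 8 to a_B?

Expanding Arden's payoff: 119a_A + a_Ba_A − 2a_A².
∂π/∂a_A = 119 + a_B − 4a_A = 0, so a_A = 29.75 + 0.25a_B.
The reaction-function slope is 0.25, so an 8-unit rise in a_B moves a_A by 0.25 × 8 = 2. Arden's best response rises — the actions are strategic complements.

2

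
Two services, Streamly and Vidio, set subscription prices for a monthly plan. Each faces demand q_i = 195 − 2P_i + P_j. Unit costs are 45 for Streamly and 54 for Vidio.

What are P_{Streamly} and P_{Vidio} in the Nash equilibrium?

96.2, 99.8

Streamly's profit: π = (P_{Streamly} − 45)(195 − 2P_{Streamly} + P_{Vidio}).
∂π/∂P_{Streamly} = 285 − 4P_{Streamly} + P_{Vidio} = 0 ⇒ P_{Streamly} = 71.25 + 0.25P_{Vidio}.
Similarly P_{Vidio} = 75.75 + 0.25P_{Streamly}.
Substituting the second reaction function into the first: P_{Streamly} = 71.25 + 0.25(75.75 + 0.25P_{Streamly}), which gives 0.9375P_{Streamly} = 90.1875 ⇒ P_{Streamly} = 96.2.
Then P_{Vidio} = 75.75 + 0.25·96.2 = 99.8.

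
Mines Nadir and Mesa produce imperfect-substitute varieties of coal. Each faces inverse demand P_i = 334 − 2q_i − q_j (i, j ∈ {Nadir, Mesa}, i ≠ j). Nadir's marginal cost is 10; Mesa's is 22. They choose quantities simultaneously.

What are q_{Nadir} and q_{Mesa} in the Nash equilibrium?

65.6, 61.6

Mine Nadir's profit: π = q_{Nadir}(334 − 2q_{Nadir} − q_{Mesa}) − 10q_{Nadir}.
∂π/∂q_{Nadir} = 324 − 4q_{Nadir} − q_{Mesa} = 0 ⇒ q_{Nadir} = 81 − 0.25q_{Mesa}.
Similarly q_{Mesa} = 78 − 0.25q_{Nadir}.
Solving the two reaction functions simultaneously: (1 − (−0.25)(−0.25))q_{Nadir} = 81 − 0.25·78, so 0.9375q_{Nadir} = 61.5 and q_{Nadir} = 65.6.
Then q_{Mesa} = 78 − 0.25·65.6 = 61.6.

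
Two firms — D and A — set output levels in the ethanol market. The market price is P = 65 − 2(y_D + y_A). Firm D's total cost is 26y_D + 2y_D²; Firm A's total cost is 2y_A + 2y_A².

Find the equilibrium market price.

Firm D's profit: π = y_D(65 − 2(y_D + y_A)) − 26y_D − 2y_D².
∂π/∂y_D = 39 − 8y_D − 2y_A = 0, so y_D = 4.875 − 0.25y_A.
By the same steps for A: y_A = 7.875 − 0.25y_D.
Plugging y_A into D's best response: y_D = 4.875 − 0.25(7.875 − 0.25y_D) ⇒ 0.9375y_D = 93/32, so y_D = 3.1.
Then y_A = 7.875 − 0.25·3.1 = 7.1.
Equilibrium price: P = 65 − 2·10.2 = 44.6.

44.6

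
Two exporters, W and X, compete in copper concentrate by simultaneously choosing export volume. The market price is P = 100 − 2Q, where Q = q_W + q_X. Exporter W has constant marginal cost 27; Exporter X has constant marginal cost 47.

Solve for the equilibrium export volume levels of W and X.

15.5, 5.5

Exporter W's profit: π = q_W(100 − 2(q_W + q_X)) − 27q_W.
∂π/∂q_W = 73 − 4q_W − 2q_X = 0, so q_W = 18.25 − 0.5q_X.
By the same steps for X: q_X = 13.25 − 0.5q_W.
Plugging q_X into W's best response: q_W = 18.25 − 0.5(13.25 − 0.5q_W) ⇒ 0.75q_W = 11.625, so q_W = 15.5.
Then q_X = 13.25 − 0.5·15.5 = 5.5.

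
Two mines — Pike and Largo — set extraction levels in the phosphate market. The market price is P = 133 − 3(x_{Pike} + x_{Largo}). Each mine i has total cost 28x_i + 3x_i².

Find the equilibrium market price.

91

Mine Pike's profit: π = x_{Pike}(133 − 3(x_{Pike} + x_{Largo})) − 28x_{Pike} − 3x_{Pike}².
∂π/∂x_{Pike} = 105 − 12x_{Pike} − 3x_{Largo} = 0, so x_{Pike} = 8.75 − 0.25x_{Largo}.
Setting x_{Pike} = x_{Largo} in the reaction function: x_{Pike} = 8.75 − 0.25x_{Pike}, so x_{Pike} = 8.75 / 1.25 = 7.
Equilibrium price: P = 133 − 3·14 = 91.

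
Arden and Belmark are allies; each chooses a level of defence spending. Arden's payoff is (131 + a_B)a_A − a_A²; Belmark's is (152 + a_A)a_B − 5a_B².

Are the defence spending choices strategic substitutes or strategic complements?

Expanding Arden's payoff: 131a_A + a_Ba_A − a_A².
∂π/∂a_A = 131 + a_B − 2a_A = 0, so a_A = 65.5 + 0.5a_B.
The best-response slope da_A/da_B = 0.5 > 0: the reaction function is upward-sloping, so the choices are strategic complements.

strategic complements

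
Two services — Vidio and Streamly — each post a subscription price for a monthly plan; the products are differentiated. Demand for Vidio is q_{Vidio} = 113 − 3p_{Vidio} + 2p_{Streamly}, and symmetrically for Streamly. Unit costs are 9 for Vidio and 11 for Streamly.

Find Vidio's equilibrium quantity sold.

Vidio's profit: π = (p_{Vidio} − 9)(113 − 3p_{Vidio} + 2p_{Streamly}).
∂π/∂p_{Vidio} = 140 − 6p_{Vidio} + 2p_{Streamly} = 0 ⇒ p_{Vidio} = 70/3 + (1/3)p_{Streamly}.
Similarly p_{Streamly} = 73/3 + (1/3)p_{Vidio}.
Substituting the second reaction function into the first: p_{Vidio} = 70/3 + (1/3)(73/3 + (1/3)p_{Vidio}), which gives (8/9)p_{Vidio} = 283/9 ⇒ p_{Vidio} = 35.375.
Then p_{Streamly} = 73/3 + (1/3)·35.375 = 36.125.
q_{Vidio} = 113 − 3·35.375 + 2·36.125 = 79.125.

79.125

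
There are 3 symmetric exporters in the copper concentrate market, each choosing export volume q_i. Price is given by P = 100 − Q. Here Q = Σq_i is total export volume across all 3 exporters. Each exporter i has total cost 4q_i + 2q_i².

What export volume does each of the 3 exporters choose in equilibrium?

A representative exporter's profit is π_i = q_i(100 − Q) − 4q_i − 2q_i², with Q = q_i + Σ_{j≠i} q_j.
First-order condition: 96 − 6q_i − Σ_{j≠i} q_j = 0.
In a symmetric equilibrium every exporter chooses the same q, so Σ_{j≠i} q_j = 2q. The condition becomes 96 − 8q = 0, giving q = 96/8 = 12.

12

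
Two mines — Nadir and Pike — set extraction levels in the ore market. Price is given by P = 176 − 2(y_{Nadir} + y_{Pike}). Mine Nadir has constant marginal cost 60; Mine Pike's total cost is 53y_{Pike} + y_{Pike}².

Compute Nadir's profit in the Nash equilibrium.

1012.5

Mine Nadir's profit: π = y_{Nadir}(176 − 2(y_{Nadir} + y_{Pike})) − 60y_{Nadir}.
∂π/∂y_{Nadir} = 116 − 4y_{Nadir} − 2y_{Pike} = 0, so y_{Nadir} = 29 − 0.5y_{Pike}.
For Pike: ∂π/∂y_{Pike} = 123 − 6y_{Pike} − 2y_{Nadir} = 0 ⇒ y_{Pike} = 20.5 − (1/3)y_{Nadir}.
Substituting the second reaction function into the first: y_{Nadir} = 29 − 0.5(20.5 − (1/3)y_{Nadir}), which gives (5/6)y_{Nadir} = 18.75 ⇒ y_{Nadir} = 22.5.
Then y_{Pike} = 20.5 − (1/3)·22.5 = 13.
Price P = 176 − 2·35.5 = 105.
Nadir's profit: (105 − 60)·22.5 = 1012.5.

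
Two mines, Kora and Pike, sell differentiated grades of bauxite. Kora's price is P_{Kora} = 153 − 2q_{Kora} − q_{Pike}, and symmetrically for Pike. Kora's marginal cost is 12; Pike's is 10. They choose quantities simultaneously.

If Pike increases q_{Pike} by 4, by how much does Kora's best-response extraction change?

-1

Mine Kora's profit: π = q_{Kora}(153 − 2q_{Kora} − q_{Pike}) − 12q_{Kora}.
∂π/∂q_{Kora} = 141 − 4q_{Kora} − q_{Pike} = 0 ⇒ q_{Kora} = 35.25 − 0.25q_{Pike}.
The reaction-function slope is −0.25, so a 4-unit rise in q_{Pike} moves q_{Kora} by −0.25 × 4 = −1. Kora's best response falls — the actions are strategic substitutes.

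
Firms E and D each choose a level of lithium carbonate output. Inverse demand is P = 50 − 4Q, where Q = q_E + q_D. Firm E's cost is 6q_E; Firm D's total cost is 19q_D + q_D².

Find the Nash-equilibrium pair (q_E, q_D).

Firm E's profit: π = q_E(50 − 4(q_E + q_D)) − 6q_E.
∂π/∂q_E = 44 − 8q_E − 4q_D = 0, so q_E = 5.5 − 0.5q_D.
For D: ∂π/∂q_D = 31 − 10q_D − 4q_E = 0 ⇒ q_D = 3.1 − 0.4q_E.
Solving the two reaction functions simultaneously: (1 − (−0.5)(−0.4))q_E = 5.5 − 0.5·3.1, so 0.8q_E = 3.95 and q_E = 4.9375.
Then q_D = 3.1 − 0.4·4.9375 = 1.125.

4.9375, 1.125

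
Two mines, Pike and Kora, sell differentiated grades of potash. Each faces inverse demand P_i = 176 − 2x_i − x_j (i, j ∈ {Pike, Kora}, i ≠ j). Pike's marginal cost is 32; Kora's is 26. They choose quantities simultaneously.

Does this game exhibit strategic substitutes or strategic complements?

Mine Pike's profit: π = x_{Pike}(176 − 2x_{Pike} − x_{Kora}) − 32x_{Pike}.
∂π/∂x_{Pike} = 144 − 4x_{Pike} − x_{Kora} = 0 ⇒ x_{Pike} = 36 − 0.25x_{Kora}.
The best-response slope dx_{Pike}/dx_{Kora} = −0.25 < 0: the reaction function is downward-sloping, so the choices are strategic substitutes.

strategic substitutes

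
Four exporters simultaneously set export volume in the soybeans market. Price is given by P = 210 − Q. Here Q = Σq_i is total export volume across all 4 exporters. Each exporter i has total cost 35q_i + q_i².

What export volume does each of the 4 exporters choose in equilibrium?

A representative exporter's profit is π_i = q_i(210 − Q) − 35q_i − q_i², with Q = q_i + Σ_{j≠i} q_j.
First-order condition: 175 − 4q_i − Σ_{j≠i} q_j = 0.
With identical exporters, set every q_j = q: then 175 − 4q − 3q = 0, i.e. q = 175/7 = 25.

25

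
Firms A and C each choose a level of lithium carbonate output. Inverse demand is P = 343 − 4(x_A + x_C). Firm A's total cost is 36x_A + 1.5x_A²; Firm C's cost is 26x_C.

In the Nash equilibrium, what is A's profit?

1497.375

Firm A's profit: π = x_A(343 − 4(x_A + x_C)) − 36x_A − 1.5x_A².
∂π/∂x_A = 307 − 11x_A − 4x_C = 0, so x_A = 307/11 − (4/11)x_C.
For C: ∂π/∂x_C = 317 − 8x_C − 4x_A = 0 ⇒ x_C = 39.625 − 0.5x_A.
Plugging x_C into A's best response: x_A = 307/11 − (4/11)(39.625 − 0.5x_A) ⇒ (9/11)x_A = 13.5, so x_A = 16.5.
Then x_C = 39.625 − 0.5·16.5 = 31.375.
Price P = 343 − 4·47.875 = 151.5.
A's profit: (151.5 − 36)·16.5 − 1.5(16.5)² = 1497.375.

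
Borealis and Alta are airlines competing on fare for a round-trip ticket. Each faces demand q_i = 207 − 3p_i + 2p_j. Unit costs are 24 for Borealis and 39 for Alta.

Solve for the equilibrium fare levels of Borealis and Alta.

Borealis's profit: π = (p_{Borealis} − 24)(207 − 3p_{Borealis} + 2p_{Alta}).
∂π/∂p_{Borealis} = 279 − 6p_{Borealis} + 2p_{Alta} = 0 ⇒ p_{Borealis} = 46.5 + (1/3)p_{Alta}.
Similarly p_{Alta} = 54 + (1/3)p_{Borealis}.
Solving the two reaction functions simultaneously: (1 − (1/3)(1/3))p_{Borealis} = 46.5 + (1/3)·54, so (8/9)p_{Borealis} = 64.5 and p_{Borealis} = 72.5625.
Then p_{Alta} = 54 + (1/3)·72.5625 = 78.1875.

72.5625, 78.1875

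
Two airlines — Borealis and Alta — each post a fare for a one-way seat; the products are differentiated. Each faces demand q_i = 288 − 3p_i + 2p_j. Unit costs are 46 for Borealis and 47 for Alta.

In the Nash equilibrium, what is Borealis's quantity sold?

Borealis's profit: π = (p_{Borealis} − 46)(288 − 3p_{Borealis} + 2p_{Alta}).
∂π/∂p_{Borealis} = 426 − 6p_{Borealis} + 2p_{Alta} = 0 ⇒ p_{Borealis} = 71 + (1/3)p_{Alta}.
Similarly p_{Alta} = 71.5 + (1/3)p_{Borealis}.
Plugging p_{Alta} into Borealis's best response: p_{Borealis} = 71 + (1/3)(71.5 + (1/3)p_{Borealis}) ⇒ (8/9)p_{Borealis} = 569/6, so p_{Borealis} = 106.6875.
Then p_{Alta} = 71.5 + (1/3)·106.6875 = 107.0625.
q_{Borealis} = 288 − 3·106.6875 + 2·107.0625 = 182.0625.

182.0625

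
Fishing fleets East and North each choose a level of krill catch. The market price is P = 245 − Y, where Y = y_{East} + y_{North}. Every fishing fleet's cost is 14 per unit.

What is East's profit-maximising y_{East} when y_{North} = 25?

103

Fishing fleet East's profit: π = y_{East}(245 − (y_{East} + y_{North})) − 14y_{East}.
∂π/∂y_{East} = 231 − 2y_{East} − y_{North} = 0, so y_{East} = 115.5 − 0.5y_{North}.
At y_{North} = 25: y_{East} = 115.5 − 0.5·25 = 103.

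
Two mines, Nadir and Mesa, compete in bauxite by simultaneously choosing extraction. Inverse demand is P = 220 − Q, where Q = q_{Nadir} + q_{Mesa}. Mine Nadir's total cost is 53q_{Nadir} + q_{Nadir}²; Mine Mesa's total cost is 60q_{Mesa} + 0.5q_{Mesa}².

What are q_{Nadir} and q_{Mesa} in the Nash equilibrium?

Mine Nadir's profit: π = q_{Nadir}(220 − (q_{Nadir} + q_{Mesa})) − 53q_{Nadir} − q_{Nadir}².
∂π/∂q_{Nadir} = 167 − 4q_{Nadir} − q_{Mesa} = 0, so q_{Nadir} = 41.75 − 0.25q_{Mesa}.
For Mesa: ∂π/∂q_{Mesa} = 160 − 3q_{Mesa} − q_{Nadir} = 0 ⇒ q_{Mesa} = 160/3 − (1/3)q_{Nadir}.
Substituting the second reaction function into the first: q_{Nadir} = 41.75 − 0.25(160/3 − (1/3)q_{Nadir}), which gives (11/12)q_{Nadir} = 341/12 ⇒ q_{Nadir} = 31.
Then q_{Mesa} = 160/3 − (1/3)·31 = 43.

31, 43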